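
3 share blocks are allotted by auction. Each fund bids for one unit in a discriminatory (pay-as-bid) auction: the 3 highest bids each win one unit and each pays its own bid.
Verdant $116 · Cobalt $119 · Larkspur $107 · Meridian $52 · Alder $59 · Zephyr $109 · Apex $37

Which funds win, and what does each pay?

Cobalt $119, Verdant $116, Zephyr $109

Bids ranked high→low: 119 (Cobalt), 116 (Verdant), 109 (Zephyr), 107 (Larkspur), 59 (Alder), …
Winners (3 units): Cobalt, Verdant, Zephyr.
Each winner pays its own bid: Cobalt $119, Verdant $116, Zephyr $109.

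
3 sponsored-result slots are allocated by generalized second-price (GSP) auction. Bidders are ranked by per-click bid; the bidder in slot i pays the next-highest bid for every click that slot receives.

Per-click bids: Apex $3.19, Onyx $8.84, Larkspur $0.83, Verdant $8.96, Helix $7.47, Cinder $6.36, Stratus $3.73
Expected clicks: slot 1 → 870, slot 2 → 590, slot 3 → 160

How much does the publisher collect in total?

Per-click bids in order: $8.96 (Verdant) > $8.84 (Onyx) > $7.47 (Helix) > $6.36 (Cinder) > …
Slot 1: Verdant pays $8.84 × 870 = $7690.80
Slot 2: Onyx pays $7.47 × 590 = $4407.30
Slot 3: Helix pays $6.36 × 160 = $1017.60
Total = $13115.70

Total revenue: $13115.70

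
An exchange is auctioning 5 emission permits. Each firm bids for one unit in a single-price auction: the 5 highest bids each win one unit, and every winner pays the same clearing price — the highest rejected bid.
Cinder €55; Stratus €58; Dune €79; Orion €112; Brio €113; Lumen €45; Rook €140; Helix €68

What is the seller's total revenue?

Ordering the bids: 140 (Rook), 113 (Brio), 112 (Orion), 79 (Dune), 68 (Helix), 58 (Stratus), 55 (Cinder), …
Top 5: Rook, Brio, Orion, Dune, Helix.
Clearing price = highest rejected bid = €58.
Total revenue = 5 × €58 = €290.

Total revenue: €290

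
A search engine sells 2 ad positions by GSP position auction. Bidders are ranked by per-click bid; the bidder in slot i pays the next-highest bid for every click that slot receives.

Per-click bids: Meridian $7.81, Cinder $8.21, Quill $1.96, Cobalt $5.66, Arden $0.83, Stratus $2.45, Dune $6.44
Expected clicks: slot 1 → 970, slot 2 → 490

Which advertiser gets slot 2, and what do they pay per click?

Ranked by bid: $8.21 (Cinder) > $7.81 (Meridian) > $6.44 (Dune) > …
Slot 2 goes to the second-ranked bidder, Meridian, who pays the next bid down: $6.44/click.

Meridian; $6.44 per click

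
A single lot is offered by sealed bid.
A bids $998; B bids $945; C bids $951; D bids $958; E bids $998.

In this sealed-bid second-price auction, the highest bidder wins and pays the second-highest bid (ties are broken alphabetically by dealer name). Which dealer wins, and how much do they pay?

Bids ranked: 998 (A) > 998 (E) > 958 (D) > 951 (C) > 945 (B)
Tie at $998 → A wins by tie-break.
A wins with the highest bid; price is set by the runner-up at $998.

A pays $998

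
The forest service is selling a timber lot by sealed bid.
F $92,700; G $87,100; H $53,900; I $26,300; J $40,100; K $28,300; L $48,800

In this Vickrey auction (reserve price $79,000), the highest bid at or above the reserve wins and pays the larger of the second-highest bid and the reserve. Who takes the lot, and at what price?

F pays $87,100

Vickrey auction (reserve price $79,000): the highest bid at or above the reserve wins and pays the larger of the second-highest bid and the reserve.
Sorting bids: 92,700 (F) > 87,100 (G) > 53,900 (H) > 48,800 (L) > 40,100 (J) > 28,300 (K) > …
Highest eligible bid: F at $92,700.
max(second-highest $87,100, reserve $79,000) = $87,100; the reserve does not bind.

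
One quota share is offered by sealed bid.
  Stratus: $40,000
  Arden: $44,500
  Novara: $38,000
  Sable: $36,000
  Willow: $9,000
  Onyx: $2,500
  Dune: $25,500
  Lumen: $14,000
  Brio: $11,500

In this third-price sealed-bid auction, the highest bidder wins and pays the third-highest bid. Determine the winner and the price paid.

Third-price sealed-bid auction: the highest bidder wins and pays the third-highest bid.
Bids ranked: 44,500 (Arden) > 40,000 (Stratus) > 38,000 (Novara) > 36,000 (Sable) > 25,500 (Dune) > 14,000 (Lumen) > …
Arden wins; payment is bid #3 in the ranking = $38,000.

Arden pays $38,000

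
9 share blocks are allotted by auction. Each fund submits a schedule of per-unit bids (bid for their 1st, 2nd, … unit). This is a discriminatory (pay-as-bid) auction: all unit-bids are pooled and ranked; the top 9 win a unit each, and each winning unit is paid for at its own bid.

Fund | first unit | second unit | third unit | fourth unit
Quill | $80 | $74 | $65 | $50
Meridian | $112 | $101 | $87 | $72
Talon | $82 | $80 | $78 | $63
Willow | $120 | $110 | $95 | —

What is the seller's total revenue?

Total revenue: $867

All unit-bids, highest first — top 9: 120 (Willow-1), 112 (Meridian-1), 110 (Willow-2), 101 (Meridian-2), 95 (Willow-3), 87 (Meridian-3), 82 (Talon-1), 80 (Quill-1), 80 (Talon-2)
Next rejected bid: $78 (not a price — pay-as-bid).
Each winning unit pays its own bid.
Revenue = 120 + 112 + 110 + 101 + 95 + 87 + 82 + 80 + 80 = $867.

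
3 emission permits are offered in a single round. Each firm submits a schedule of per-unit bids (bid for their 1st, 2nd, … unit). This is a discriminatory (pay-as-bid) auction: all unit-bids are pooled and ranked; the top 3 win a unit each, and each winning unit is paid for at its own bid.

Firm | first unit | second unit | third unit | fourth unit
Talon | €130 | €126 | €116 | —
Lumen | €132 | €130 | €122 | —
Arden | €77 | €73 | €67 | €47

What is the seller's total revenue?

Pooled unit-bids ranked (top 3): 132 (Lumen-1), 130 (Talon-1), 130 (Lumen-2)
Next rejected bid: €126 (not a price — pay-as-bid).
Each winning unit pays its own bid.
Revenue = 132 + 130 + 130 = €392.

Total revenue: €392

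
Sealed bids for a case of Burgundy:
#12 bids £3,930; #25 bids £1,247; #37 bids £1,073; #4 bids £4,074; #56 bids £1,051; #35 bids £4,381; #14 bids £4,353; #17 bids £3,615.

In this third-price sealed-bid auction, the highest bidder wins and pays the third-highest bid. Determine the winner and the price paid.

#35 pays £4,074

Bids in order: 4,381 (#35) > 4,353 (#14) > 4,074 (#4) > 3,930 (#12) > 3,615 (#17) > 1,247 (#25) > …
#35 is highest; pays the third-highest bid, £4,074.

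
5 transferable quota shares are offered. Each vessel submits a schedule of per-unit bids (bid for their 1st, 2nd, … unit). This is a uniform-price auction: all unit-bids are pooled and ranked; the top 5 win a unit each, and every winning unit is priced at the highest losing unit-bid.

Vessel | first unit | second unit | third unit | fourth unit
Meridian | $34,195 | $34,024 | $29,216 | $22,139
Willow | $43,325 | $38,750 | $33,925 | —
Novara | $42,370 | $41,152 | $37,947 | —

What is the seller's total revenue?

Total revenue: $170,975

All unit-bids, highest first — top 5: 43,325 (Willow-1), 42,370 (Novara-1), 41,152 (Novara-2), 38,750 (Willow-2), 37,947 (Novara-3)
Highest rejected unit-bid = $34,195.
Allocation: Novara 3, Willow 2. Every unit priced at $34,195.
Revenue = 5 × 34,195 = $170,975.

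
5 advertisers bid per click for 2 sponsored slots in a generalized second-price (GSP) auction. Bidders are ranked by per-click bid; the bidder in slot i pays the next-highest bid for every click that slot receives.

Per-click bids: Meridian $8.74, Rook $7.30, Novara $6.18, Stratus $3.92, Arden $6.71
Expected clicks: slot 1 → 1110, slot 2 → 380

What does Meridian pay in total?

Meridian pays $8103.00

Per-click bids in order: $8.74 (Meridian) > $7.30 (Rook) > $6.71 (Arden) > …
Meridian holds slot 1 → pays next bid $7.30 × 1110 clicks = $8103.00.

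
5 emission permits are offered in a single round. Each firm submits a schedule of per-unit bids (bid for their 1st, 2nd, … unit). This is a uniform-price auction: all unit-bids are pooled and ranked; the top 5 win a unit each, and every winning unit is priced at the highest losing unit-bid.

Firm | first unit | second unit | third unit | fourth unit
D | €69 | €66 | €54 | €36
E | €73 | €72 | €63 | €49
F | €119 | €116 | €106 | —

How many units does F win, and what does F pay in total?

F: 3 units, pays €207

All unit-bids, highest first — top 5: 119 (F-1), 116 (F-2), 106 (F-3), 73 (E-1), 72 (E-2)
First bid not allocated: €69.
F wins 3 unit(s) at €69 each.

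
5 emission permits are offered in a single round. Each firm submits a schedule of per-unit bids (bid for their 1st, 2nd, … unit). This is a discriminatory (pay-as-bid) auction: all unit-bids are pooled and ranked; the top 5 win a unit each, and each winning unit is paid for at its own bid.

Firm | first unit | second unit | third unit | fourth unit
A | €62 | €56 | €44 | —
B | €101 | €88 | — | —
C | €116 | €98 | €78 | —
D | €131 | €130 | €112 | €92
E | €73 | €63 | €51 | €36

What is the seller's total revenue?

Total revenue: €590

All unit-bids, highest first — top 5: 131 (D-1), 130 (D-2), 116 (C-1), 112 (D-3), 101 (B-1)
Next rejected bid: €98 (not a price — pay-as-bid).
Each winning unit pays its own bid.
Revenue = 131 + 130 + 116 + 112 + 101 = €590.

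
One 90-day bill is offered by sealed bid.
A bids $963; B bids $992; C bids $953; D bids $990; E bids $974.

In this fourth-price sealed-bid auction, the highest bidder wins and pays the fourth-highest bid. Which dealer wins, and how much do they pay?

B pays $963

Bids ranked: 992 (B) > 990 (D) > 974 (E) > 963 (A) > 953 (C)
B wins; payment is bid #4 in the ranking = $963.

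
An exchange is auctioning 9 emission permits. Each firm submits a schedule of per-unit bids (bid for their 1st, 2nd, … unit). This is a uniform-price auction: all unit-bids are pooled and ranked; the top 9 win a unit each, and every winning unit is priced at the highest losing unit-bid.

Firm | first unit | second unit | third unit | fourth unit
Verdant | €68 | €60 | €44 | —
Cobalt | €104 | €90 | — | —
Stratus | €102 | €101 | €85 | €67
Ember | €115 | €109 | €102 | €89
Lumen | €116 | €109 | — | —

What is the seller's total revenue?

Total revenue: €801

Merging the schedules and taking the best 9: 116 (Lumen-1), 115 (Ember-1), 109 (Ember-2), 109 (Lumen-2), 104 (Cobalt-1), 102 (Stratus-1), 102 (Ember-3), 101 (Stratus-2), 90 (Cobalt-2)
The (k+1)-th unit-bid is €89.
Allocation: Cobalt 2, Ember 3, Lumen 2, Stratus 2. Every unit priced at €89.
Revenue = 9 × 89 = €801.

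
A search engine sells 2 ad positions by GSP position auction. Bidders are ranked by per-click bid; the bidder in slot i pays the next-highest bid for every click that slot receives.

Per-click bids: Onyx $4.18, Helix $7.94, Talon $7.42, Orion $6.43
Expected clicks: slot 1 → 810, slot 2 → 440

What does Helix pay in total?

Helix pays $6010.20

Per-click bids in order: $7.94 (Helix) > $7.42 (Talon) > $6.43 (Orion) > …
Helix holds slot 1 → pays next bid $7.42 × 810 clicks = $6010.20.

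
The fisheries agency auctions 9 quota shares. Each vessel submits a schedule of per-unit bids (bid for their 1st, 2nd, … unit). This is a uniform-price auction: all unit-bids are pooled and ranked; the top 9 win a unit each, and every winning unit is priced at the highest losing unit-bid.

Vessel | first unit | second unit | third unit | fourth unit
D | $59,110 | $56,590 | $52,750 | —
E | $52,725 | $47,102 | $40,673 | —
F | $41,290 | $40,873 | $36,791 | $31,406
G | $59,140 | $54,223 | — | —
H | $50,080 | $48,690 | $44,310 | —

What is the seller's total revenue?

Total revenue: $398,790

Merging the schedules and taking the best 9: 59,140 (G-1), 59,110 (D-1), 56,590 (D-2), 54,223 (G-2), 52,750 (D-3), 52,725 (E-1), 50,080 (H-1), 48,690 (H-2), 47,102 (E-2)
First bid not allocated: $44,310.
Allocation: D 3, E 2, G 2, H 2. Every unit priced at $44,310.
Revenue = 9 × 44,310 = $398,790.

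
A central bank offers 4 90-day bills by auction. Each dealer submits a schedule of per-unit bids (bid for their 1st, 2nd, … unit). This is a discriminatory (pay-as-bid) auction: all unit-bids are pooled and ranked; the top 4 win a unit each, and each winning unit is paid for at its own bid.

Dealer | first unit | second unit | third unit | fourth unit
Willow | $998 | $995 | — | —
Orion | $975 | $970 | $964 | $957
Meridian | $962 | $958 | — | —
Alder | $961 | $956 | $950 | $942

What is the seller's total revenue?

Merging the schedules and taking the best 4: 998 (Willow-1), 995 (Willow-2), 975 (Orion-1), 970 (Orion-2)
Next rejected bid: $964 (not a price — pay-as-bid).
Each winning unit pays its own bid.
Revenue = 998 + 995 + 975 + 970 = $3,938.

Total revenue: $3,938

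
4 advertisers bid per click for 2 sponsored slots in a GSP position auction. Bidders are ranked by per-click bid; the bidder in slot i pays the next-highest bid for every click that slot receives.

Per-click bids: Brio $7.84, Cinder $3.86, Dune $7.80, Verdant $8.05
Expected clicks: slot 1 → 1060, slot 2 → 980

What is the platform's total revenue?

Sorting advertisers: $8.05 (Verdant) > $7.84 (Brio) > $7.80 (Dune) > …
Slot 1: Verdant pays $7.84 × 1060 = $8310.40
Slot 2: Brio pays $7.80 × 980 = $7644.00
Total = $15954.40

Total revenue: $15954.40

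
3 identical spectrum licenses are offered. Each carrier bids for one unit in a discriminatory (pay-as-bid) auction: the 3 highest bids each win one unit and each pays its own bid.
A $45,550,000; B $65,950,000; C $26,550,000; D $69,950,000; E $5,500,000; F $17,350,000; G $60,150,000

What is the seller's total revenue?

Total revenue: $196,050,000

Sorting: 69,950,000 (D), 65,950,000 (B), 60,150,000 (G), 45,550,000 (A), 26,550,000 (C), …
Top 3: D, B, G.
Total revenue = 69,950,000 + 65,950,000 + 60,150,000 = $196,050,000.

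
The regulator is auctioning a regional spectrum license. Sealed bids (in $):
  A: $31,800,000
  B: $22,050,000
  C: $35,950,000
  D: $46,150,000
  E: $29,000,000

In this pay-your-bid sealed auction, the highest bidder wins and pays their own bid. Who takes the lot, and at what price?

Bids in order: 46,150,000 (D) > 35,950,000 (C) > 31,800,000 (A) > 29,000,000 (E) > 22,050,000 (B)
D has the highest bid and pays exactly that: $46,150,000.

D pays $46,150,000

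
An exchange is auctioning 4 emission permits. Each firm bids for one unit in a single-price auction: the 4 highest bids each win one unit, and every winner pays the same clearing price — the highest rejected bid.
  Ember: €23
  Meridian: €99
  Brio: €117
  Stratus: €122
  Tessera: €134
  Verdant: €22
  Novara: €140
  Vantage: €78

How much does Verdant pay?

Sorting: 140 (Novara), 134 (Tessera), 122 (Stratus), 117 (Brio), 99 (Meridian), 78 (Vantage), …
The 4 highest are Novara, Tessera, Stratus, Brio.
First losing bid is Meridian's €99, which sets the uniform price.
Verdant does not win → pays €0.

Verdant pays €0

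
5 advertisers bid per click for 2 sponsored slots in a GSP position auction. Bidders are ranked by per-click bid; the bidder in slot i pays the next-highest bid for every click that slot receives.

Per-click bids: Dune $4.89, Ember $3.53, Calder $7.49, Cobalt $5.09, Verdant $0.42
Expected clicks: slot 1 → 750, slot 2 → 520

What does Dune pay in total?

Sorting advertisers: $7.49 (Calder) > $5.09 (Cobalt) > $4.89 (Dune) > …
Dune ranks below slot 2 → no slot, pays nothing.

Dune pays $0.00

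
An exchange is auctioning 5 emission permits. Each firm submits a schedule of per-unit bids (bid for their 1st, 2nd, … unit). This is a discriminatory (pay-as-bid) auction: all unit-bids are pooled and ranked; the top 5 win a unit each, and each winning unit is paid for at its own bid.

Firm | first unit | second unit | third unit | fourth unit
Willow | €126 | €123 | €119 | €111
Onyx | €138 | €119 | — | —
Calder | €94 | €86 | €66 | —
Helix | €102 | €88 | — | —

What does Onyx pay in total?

Onyx pays €257

Merging the schedules and taking the best 5: 138 (Onyx-1), 126 (Willow-1), 123 (Willow-2), 119 (Willow-3), 119 (Onyx-2)
Next rejected bid: €111 (not a price — pay-as-bid).
Onyx's winning unit-bids: 138 + 119 = €257.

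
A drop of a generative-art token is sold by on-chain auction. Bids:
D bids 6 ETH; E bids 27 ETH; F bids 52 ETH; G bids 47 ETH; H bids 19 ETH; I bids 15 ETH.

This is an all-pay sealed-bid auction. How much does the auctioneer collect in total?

All-pay sealed-bid auction: the highest bidder wins the item, but every bidder pays their own bid.
Sorting bids: 52 (F) > 47 (G) > 27 (E) > 19 (H) > 15 (I) > 6 (D)
Every bidder forfeits their bid regardless of winning.
Revenue = 6 + 27 + 52 + 47 + 19 + 15 = 166 ETH.

Total revenue: 166 ETH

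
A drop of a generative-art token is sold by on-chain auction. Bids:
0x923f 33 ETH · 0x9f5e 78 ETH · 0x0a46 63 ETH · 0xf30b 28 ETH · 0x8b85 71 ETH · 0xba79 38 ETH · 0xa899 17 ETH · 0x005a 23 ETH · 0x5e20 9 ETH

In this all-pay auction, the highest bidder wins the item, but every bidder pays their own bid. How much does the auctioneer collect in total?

Total revenue: 360 ETH

Bids ranked: 78 (0x9f5e) > 71 (0x8b85) > 63 (0x0a46) > 38 (0xba79) > 33 (0x923f) > 28 (0xf30b) > …
0x9f5e wins with the top bid; all bids are sunk regardless.
Every bidder forfeits their bid regardless of winning.
Revenue = 33 + 78 + 63 + 28 + 71 + 38 + 17 + 23 + 9 = 360 ETH.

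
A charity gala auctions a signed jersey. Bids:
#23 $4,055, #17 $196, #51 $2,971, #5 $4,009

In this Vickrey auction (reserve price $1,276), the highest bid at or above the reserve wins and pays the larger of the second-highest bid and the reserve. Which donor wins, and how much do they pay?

Bids ranked: 4,055 (#23) > 4,009 (#5) > 2,971 (#51) > 196 (#17)
#23 has the top bid at or above the reserve ($4,055).
max(second-highest $4,009, reserve $1,276) = $4,009; the reserve does not bind.

#23 pays $4,009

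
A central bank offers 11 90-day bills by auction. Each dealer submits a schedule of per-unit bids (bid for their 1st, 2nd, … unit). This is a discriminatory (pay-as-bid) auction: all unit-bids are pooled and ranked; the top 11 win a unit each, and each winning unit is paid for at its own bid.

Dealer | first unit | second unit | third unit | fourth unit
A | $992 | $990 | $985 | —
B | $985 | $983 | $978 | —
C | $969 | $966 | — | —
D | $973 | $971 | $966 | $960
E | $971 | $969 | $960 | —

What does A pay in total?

All unit-bids, highest first — top 11: 992 (A-1), 990 (A-2), 985 (A-3), 985 (B-1), 983 (B-2), 978 (B-3), 973 (D-1), 971 (D-2), 971 (E-1), 969 (C-1), 969 (E-2)
Next rejected bid: $966 (not a price — pay-as-bid).
A's winning unit-bids: 992 + 990 + 985 = $2,967.

A pays $2,967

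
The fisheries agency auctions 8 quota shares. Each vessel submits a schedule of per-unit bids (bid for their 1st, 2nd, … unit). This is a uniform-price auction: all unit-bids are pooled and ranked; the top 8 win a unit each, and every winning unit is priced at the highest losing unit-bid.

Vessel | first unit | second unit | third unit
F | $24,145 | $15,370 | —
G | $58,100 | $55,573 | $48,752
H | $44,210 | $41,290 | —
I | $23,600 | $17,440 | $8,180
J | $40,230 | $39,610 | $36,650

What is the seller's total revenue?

Merging the schedules and taking the best 8: 58,100 (G-1), 55,573 (G-2), 48,752 (G-3), 44,210 (H-1), 41,290 (H-2), 40,230 (J-1), 39,610 (J-2), 36,650 (J-3)
Highest rejected unit-bid = $24,145.
Allocation: G 3, H 2, J 3. Every unit priced at $24,145.
Revenue = 8 × 24,145 = $193,160.

Total revenue: $193,160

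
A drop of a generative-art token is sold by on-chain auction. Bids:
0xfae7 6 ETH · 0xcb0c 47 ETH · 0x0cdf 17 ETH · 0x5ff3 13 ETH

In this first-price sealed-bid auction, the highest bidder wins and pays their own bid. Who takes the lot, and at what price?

0xcb0c pays 47 ETH

Bids in order: 47 (0xcb0c) > 17 (0x0cdf) > 13 (0x5ff3) > 6 (0xfae7)
First-price: 0xcb0c pays what they bid, 47 ETH.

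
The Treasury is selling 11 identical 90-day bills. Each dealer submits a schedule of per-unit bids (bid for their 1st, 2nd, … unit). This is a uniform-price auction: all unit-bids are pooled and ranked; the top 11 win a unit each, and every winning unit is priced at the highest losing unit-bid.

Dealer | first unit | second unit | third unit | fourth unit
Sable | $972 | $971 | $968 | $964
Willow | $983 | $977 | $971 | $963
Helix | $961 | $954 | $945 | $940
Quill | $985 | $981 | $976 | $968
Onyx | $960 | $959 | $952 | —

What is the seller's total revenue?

All unit-bids, highest first — top 11: 985 (Quill-1), 983 (Willow-1), 981 (Quill-2), 977 (Willow-2), 976 (Quill-3), 972 (Sable-1), 971 (Sable-2), 971 (Willow-3), 968 (Sable-3), 968 (Quill-4), 964 (Sable-4)
First bid not allocated: $963.
Allocation: Quill 4, Sable 4, Willow 3. Every unit priced at $963.
Revenue = 11 × 963 = $10,593.

Total revenue: $10,593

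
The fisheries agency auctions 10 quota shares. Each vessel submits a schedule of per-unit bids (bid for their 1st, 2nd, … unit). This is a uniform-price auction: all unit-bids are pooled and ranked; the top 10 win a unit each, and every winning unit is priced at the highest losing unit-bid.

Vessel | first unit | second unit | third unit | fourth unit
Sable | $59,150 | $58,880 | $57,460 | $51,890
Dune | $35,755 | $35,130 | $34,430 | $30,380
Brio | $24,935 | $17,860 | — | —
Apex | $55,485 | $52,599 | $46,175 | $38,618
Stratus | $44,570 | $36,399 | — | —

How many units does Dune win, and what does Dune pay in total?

Pooled unit-bids ranked (top 10): 59,150 (Sable-1), 58,880 (Sable-2), 57,460 (Sable-3), 55,485 (Apex-1), 52,599 (Apex-2), 51,890 (Sable-4), 46,175 (Apex-3), 44,570 (Stratus-1), 38,618 (Apex-4), 36,399 (Stratus-2)
Highest rejected unit-bid = $35,755.
Dune wins 0 unit(s) at $35,755 each.

Dune: 0 units, pays $0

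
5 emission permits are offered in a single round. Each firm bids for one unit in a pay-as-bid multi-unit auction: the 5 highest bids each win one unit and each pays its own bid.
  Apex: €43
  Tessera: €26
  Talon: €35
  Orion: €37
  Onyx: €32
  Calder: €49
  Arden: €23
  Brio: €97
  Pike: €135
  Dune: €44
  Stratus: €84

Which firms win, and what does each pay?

Pike €135, Brio €97, Stratus €84, Calder €49, Dune €44

Sorting: 135 (Pike), 97 (Brio), 84 (Stratus), 49 (Calder), 44 (Dune), 43 (Apex), 37 (Orion), …
The 5 highest are Pike, Brio, Stratus, Calder, Dune.
Each winner pays its own bid: Pike €135, Brio €97, Stratus €84, Calder €49, Dune €44.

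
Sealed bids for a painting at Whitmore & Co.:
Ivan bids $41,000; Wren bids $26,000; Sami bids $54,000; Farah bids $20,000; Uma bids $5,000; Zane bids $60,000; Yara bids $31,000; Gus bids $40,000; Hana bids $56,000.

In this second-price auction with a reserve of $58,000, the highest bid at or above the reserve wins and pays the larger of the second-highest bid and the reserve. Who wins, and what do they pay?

Bids in order: 60,000 (Zane) > 56,000 (Hana) > 54,000 (Sami) > 41,000 (Ivan) > 40,000 (Gus) > 31,000 (Yara) > …
Highest eligible bid: Zane at $60,000.
max(second-highest $56,000, reserve $58,000) = $58,000.

Zane pays $58,000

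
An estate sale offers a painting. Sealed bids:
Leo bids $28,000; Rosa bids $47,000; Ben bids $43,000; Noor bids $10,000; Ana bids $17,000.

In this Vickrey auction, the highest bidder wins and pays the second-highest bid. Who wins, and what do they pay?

Bids in order: 47,000 (Rosa) > 43,000 (Ben) > 28,000 (Leo) > 17,000 (Ana) > 10,000 (Noor)
Rosa wins with the highest bid; price is set by the runner-up at $43,000.

Rosa pays $43,000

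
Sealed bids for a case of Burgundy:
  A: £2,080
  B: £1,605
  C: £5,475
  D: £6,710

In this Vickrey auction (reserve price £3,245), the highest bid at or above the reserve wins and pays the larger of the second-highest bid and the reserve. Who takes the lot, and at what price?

Bids in order: 6,710 (D) > 5,475 (C) > 2,080 (A) > 1,605 (B)
Highest eligible bid: D at £6,710.
max(second-highest £5,475, reserve £3,245) = £5,475; the reserve does not bind.

D pays £5,475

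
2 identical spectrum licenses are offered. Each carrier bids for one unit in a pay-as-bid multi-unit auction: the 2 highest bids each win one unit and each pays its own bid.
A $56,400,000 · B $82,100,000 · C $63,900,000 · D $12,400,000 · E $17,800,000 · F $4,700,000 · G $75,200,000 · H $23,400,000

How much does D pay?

D pays $0

Bids ranked high→low: 82,100,000 (B), 75,200,000 (G), 63,900,000 (C), 56,400,000 (A), …
Top 2: B, G.
D does not win → $0.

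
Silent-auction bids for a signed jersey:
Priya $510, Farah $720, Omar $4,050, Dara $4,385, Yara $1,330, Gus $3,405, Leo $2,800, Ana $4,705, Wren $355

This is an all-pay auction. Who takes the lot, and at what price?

All-pay auction: the highest bidder wins the item, but every bidder pays their own bid.
Bids ranked: 4,705 (Ana) > 4,385 (Dara) > 4,050 (Omar) > 3,405 (Gus) > 2,800 (Leo) > 1,330 (Yara) > …
Ana is highest and takes the item; every bidder forfeits their bid.

Ana pays $4,705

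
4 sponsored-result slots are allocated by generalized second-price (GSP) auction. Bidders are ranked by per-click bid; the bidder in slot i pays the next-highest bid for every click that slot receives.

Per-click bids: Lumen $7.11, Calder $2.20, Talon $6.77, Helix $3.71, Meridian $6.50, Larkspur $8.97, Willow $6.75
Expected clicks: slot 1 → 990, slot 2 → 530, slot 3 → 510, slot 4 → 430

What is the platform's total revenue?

Ranked by bid: $8.97 (Larkspur) > $7.11 (Lumen) > $6.77 (Talon) > $6.75 (Willow) > $6.50 (Meridian) > …
Slot 1: Larkspur pays $7.11 × 990 = $7038.90
Slot 2: Lumen pays $6.77 × 530 = $3588.10
Slot 3: Talon pays $6.75 × 510 = $3442.50
Slot 4: Willow pays $6.50 × 430 = $2795.00
Total = $16864.50

Total revenue: $16864.50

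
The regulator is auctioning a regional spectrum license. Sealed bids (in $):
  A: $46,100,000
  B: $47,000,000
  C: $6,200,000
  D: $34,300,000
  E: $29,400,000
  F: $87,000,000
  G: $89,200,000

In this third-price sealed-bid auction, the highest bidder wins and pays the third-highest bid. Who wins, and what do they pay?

G pays $47,000,000

Bids ranked: 89,200,000 (G) > 87,000,000 (F) > 47,000,000 (B) > 46,100,000 (A) > 34,300,000 (D) > 29,400,000 (E) > …
G is highest; pays the third-highest bid, $47,000,000.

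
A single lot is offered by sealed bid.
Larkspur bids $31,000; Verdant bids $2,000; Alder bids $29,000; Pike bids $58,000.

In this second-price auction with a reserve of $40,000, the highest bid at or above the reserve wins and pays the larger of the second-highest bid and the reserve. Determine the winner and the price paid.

Pike pays $40,000

Bids ranked: 58,000 (Pike) > 31,000 (Larkspur) > 29,000 (Alder) > 2,000 (Verdant)
Highest eligible bid: Pike at $58,000.
Second-highest bid $31,000 is below the reserve $40,000, so the reserve binds → payment $40,000.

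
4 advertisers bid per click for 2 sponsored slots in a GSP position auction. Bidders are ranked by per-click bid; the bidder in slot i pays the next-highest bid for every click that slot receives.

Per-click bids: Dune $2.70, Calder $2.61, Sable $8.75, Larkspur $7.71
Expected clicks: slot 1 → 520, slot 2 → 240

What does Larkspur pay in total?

Sorting advertisers: $8.75 (Sable) > $7.71 (Larkspur) > $2.70 (Dune) > …
Larkspur holds slot 2 → pays next bid $2.70 × 240 clicks = $648.00.

Larkspur pays $648.00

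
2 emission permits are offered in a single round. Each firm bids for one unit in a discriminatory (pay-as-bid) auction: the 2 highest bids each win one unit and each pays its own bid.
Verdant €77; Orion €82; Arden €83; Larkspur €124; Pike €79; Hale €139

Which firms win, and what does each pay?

Bids ranked high→low: 139 (Hale), 124 (Larkspur), 83 (Arden), 82 (Orion), …
The 2 highest are Hale, Larkspur.
Each winner pays its own bid: Hale €139, Larkspur €124.

Hale €139, Larkspur €124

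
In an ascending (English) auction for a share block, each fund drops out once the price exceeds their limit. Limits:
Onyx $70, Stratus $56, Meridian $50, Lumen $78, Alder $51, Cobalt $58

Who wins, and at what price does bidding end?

Limits ranked: 78 (Lumen) > 70 (Onyx) > 58 (Cobalt) > 56 (Stratus) > 51 (Alder) > 50 (Meridian)
Onyx is the last rival to drop out, at $70; Lumen remains and wins at that price.

Lumen wins at $70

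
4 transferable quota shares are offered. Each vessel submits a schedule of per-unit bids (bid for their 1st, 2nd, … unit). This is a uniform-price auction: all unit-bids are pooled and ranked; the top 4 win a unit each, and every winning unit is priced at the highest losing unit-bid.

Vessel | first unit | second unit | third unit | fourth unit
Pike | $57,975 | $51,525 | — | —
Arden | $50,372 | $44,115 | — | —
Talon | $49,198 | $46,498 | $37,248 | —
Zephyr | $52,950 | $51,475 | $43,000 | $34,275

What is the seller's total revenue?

Total revenue: $201,488

Pooled unit-bids ranked (top 4): 57,975 (Pike-1), 52,950 (Zephyr-1), 51,525 (Pike-2), 51,475 (Zephyr-2)
First bid not allocated: $50,372.
Allocation: Pike 2, Zephyr 2. Every unit priced at $50,372.
Revenue = 4 × 50,372 = $201,488.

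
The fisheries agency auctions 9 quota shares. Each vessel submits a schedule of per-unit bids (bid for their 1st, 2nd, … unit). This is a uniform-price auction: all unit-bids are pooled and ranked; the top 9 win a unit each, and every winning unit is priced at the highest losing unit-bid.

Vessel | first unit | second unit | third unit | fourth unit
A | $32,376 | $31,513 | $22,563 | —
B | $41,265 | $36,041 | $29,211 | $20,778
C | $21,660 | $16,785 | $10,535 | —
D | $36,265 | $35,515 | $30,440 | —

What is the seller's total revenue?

Total revenue: $194,940

Merging the schedules and taking the best 9: 41,265 (B-1), 36,265 (D-1), 36,041 (B-2), 35,515 (D-2), 32,376 (A-1), 31,513 (A-2), 30,440 (D-3), 29,211 (B-3), 22,563 (A-3)
The (k+1)-th unit-bid is $21,660.
Allocation: A 3, B 3, D 3. Every unit priced at $21,660.
Revenue = 9 × 21,660 = $194,940.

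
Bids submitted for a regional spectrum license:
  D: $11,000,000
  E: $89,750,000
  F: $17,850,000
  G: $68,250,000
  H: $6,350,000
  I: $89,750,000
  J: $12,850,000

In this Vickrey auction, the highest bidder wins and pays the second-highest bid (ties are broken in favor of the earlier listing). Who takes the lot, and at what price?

Bids ranked: 89,750,000 (E) > 89,750,000 (I) > 68,250,000 (G) > 17,850,000 (F) > 12,850,000 (J) > 11,000,000 (D) > …
E and I tie at $89,750,000; tie-break gives it to E.
E is highest; pays the second-highest bid, $89,750,000.

E pays $89,750,000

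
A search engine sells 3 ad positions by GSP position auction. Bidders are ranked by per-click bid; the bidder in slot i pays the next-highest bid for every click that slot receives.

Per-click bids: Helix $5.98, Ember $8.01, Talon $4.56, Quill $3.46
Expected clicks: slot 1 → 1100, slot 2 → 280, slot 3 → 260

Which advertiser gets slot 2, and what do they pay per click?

Ranked by bid: $8.01 (Ember) > $5.98 (Helix) > $4.56 (Talon) > $3.46 (Quill)
Slot 2 goes to the second-ranked bidder, Helix, who pays the next bid down: $4.56/click.

Helix; $4.56 per click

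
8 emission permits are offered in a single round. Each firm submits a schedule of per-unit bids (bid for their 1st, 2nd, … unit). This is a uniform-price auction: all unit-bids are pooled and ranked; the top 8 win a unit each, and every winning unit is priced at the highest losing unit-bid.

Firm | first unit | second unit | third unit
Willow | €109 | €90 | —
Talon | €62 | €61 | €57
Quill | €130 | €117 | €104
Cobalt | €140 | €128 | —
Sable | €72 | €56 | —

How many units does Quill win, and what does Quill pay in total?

All unit-bids, highest first — top 8: 140 (Cobalt-1), 130 (Quill-1), 128 (Cobalt-2), 117 (Quill-2), 109 (Willow-1), 104 (Quill-3), 90 (Willow-2), 72 (Sable-1)
First bid not allocated: €62.
Quill wins 3 unit(s) at €62 each.

Quill: 3 units, pays €186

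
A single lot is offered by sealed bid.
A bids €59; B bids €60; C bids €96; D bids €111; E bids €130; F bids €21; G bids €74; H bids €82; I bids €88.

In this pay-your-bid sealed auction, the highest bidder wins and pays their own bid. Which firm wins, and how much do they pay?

E pays €130

Pay-your-bid sealed auction: the highest bidder wins and pays their own bid.
Bids in order: 130 (E) > 111 (D) > 96 (C) > 88 (I) > 82 (H) > 74 (G) > …
First-price: E pays what they bid, €130.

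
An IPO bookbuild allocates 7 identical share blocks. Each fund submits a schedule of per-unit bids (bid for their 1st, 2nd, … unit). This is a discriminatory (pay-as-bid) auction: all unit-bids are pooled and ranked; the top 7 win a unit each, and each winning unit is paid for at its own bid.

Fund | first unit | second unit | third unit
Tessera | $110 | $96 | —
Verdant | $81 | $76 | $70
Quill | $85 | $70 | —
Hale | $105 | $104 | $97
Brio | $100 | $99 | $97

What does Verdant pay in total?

Merging the schedules and taking the best 7: 110 (Tessera-1), 105 (Hale-1), 104 (Hale-2), 100 (Brio-1), 99 (Brio-2), 97 (Hale-3), 97 (Brio-3)
Next rejected bid: $96 (not a price — pay-as-bid).
Verdant wins no units.

Verdant pays $0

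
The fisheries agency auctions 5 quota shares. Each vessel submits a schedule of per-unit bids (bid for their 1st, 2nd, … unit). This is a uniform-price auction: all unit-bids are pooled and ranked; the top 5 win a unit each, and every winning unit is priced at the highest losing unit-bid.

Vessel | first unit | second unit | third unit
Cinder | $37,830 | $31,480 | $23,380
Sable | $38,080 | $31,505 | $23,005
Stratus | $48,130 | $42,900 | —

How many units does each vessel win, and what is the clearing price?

All unit-bids, highest first — top 5: 48,130 (Stratus-1), 42,900 (Stratus-2), 38,080 (Sable-1), 37,830 (Cinder-1), 31,505 (Sable-2)
Highest rejected unit-bid = $31,480.
Allocation: Cinder 1, Sable 2, Stratus 2.

Cinder 1, Sable 2, Stratus 2; clearing price $31,480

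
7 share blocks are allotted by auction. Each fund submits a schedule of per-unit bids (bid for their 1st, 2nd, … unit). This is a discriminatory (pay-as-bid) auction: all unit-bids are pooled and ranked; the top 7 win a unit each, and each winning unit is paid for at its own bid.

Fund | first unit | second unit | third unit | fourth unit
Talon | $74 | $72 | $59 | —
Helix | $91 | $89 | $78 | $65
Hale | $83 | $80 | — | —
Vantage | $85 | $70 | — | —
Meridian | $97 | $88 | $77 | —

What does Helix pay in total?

Merging the schedules and taking the best 7: 97 (Meridian-1), 91 (Helix-1), 89 (Helix-2), 88 (Meridian-2), 85 (Vantage-1), 83 (Hale-1), 80 (Hale-2)
Next rejected bid: $78 (not a price — pay-as-bid).
Helix's winning unit-bids: 91 + 89 = $180.

Helix pays $180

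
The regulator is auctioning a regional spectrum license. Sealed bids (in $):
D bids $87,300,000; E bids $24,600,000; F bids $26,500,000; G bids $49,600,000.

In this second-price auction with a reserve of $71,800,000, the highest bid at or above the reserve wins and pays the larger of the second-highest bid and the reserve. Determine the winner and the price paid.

D pays $71,800,000

Bids in order: 87,300,000 (D) > 49,600,000 (G) > 26,500,000 (F) > 24,600,000 (E)
D has the top bid at or above the reserve ($87,300,000).
Second-highest bid $49,600,000 is below the reserve $71,800,000, so the reserve binds → payment $71,800,000.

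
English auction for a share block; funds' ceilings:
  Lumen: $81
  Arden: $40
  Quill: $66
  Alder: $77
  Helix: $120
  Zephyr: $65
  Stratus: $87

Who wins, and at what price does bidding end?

Ascending (English) auction: the price rises until one bidder remains; the winner pays the price at which the last rival dropped out.
Sorting limits: 120 (Helix) > 87 (Stratus) > 81 (Lumen) > 77 (Alder) > 66 (Quill) > 65 (Zephyr) > …
Stratus is the last rival to drop out, at $87; Helix remains and wins at that price.

Helix wins at $87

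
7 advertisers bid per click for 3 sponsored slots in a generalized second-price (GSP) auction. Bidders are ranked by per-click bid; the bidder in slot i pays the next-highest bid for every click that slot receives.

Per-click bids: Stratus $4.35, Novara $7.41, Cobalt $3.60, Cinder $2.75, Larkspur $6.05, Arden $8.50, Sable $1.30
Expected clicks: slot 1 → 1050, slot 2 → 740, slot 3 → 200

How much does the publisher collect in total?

Ranked by bid: $8.50 (Arden) > $7.41 (Novara) > $6.05 (Larkspur) > $4.35 (Stratus) > …
Slot 1: Arden pays $7.41 × 1050 = $7780.50
Slot 2: Novara pays $6.05 × 740 = $4477.00
Slot 3: Larkspur pays $4.35 × 200 = $870.00
Total = $13127.50

Total revenue: $13127.50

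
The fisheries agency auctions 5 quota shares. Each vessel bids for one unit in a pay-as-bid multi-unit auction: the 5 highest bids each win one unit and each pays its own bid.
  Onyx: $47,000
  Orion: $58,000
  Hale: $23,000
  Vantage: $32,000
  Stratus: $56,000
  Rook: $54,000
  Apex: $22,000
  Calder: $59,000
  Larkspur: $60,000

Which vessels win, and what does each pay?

Larkspur $60,000, Calder $59,000, Orion $58,000, Stratus $56,000, Rook $54,000

Bids ranked high→low: 60,000 (Larkspur), 59,000 (Calder), 58,000 (Orion), 56,000 (Stratus), 54,000 (Rook), 47,000 (Onyx), 32,000 (Vantage), …
The 5 highest are Larkspur, Calder, Orion, Stratus, Rook.
Each winner pays its own bid: Larkspur $60,000, Calder $59,000, Orion $58,000, Stratus $56,000, Rook $54,000.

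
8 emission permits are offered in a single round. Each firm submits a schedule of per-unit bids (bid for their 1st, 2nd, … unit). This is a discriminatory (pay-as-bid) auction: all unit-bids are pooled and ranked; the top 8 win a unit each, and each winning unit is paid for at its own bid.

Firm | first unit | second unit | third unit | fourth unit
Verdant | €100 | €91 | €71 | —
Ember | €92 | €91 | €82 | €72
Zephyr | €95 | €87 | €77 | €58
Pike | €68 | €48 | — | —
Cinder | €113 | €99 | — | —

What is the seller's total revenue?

Total revenue: €768

Merging the schedules and taking the best 8: 113 (Cinder-1), 100 (Verdant-1), 99 (Cinder-2), 95 (Zephyr-1), 92 (Ember-1), 91 (Verdant-2), 91 (Ember-2), 87 (Zephyr-2)
Next rejected bid: €82 (not a price — pay-as-bid).
Each winning unit pays its own bid.
Revenue = 113 + 100 + 99 + 95 + 92 + 91 + 91 + 87 = €768.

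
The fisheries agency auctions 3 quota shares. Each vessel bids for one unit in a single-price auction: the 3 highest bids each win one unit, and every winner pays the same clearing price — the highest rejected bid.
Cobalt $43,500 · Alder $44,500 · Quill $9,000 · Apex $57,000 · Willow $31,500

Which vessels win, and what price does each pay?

Apex, Alder, Cobalt; each pays $31,500

Sorting: 57,000 (Apex), 44,500 (Alder), 43,500 (Cobalt), 31,500 (Willow), 9,000 (Quill)
The 3 highest are Apex, Alder, Cobalt.
First losing bid is Willow's $31,500, which sets the uniform price.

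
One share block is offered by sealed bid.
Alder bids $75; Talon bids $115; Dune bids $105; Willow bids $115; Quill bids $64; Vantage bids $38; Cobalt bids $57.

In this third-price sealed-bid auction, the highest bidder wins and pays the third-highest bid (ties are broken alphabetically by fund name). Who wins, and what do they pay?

Talon pays $105

Sorting bids: 115 (Talon) > 115 (Willow) > 105 (Dune) > 75 (Alder) > 64 (Quill) > 57 (Cobalt) > …
Talon and Willow tie at $115; tie-break gives it to Talon.
Talon is highest; pays the third-highest bid, $105.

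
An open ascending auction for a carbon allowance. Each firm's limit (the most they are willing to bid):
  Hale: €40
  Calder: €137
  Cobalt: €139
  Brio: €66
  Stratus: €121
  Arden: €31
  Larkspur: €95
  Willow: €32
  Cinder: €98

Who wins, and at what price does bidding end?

Cobalt wins at €137

Rule: the price rises until one bidder remains; the winner pays the price at which the last rival dropped out.
Sorting limits: 139 (Cobalt) > 137 (Calder) > 121 (Stratus) > 98 (Cinder) > 95 (Larkspur) > 66 (Brio) > …
Bidding ends when Calder exits at €137; Cobalt takes it.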